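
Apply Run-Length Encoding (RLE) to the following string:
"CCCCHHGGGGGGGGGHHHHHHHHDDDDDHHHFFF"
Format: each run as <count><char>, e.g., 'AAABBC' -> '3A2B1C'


Scanning runs left to right:
  i=0: run of 'C' x 4 -> '4C'
  i=4: run of 'H' x 2 -> '2H'
  i=6: run of 'G' x 9 -> '9G'
  i=15: run of 'H' x 8 -> '8H'
  i=23: run of 'D' x 5 -> '5D'
  i=28: run of 'H' x 3 -> '3H'
  i=31: run of 'F' x 3 -> '3F'

RLE = 4C2H9G8H5D3H3F


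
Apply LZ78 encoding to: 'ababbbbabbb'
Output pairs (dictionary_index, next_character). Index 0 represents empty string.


LZ78 encoding steps:
Dictionary: {0: ''}
Step 1: w='' (idx 0), next='a' -> output (0, 'a'), add 'a' as idx 1
Step 2: w='' (idx 0), next='b' -> output (0, 'b'), add 'b' as idx 2
Step 3: w='a' (idx 1), next='b' -> output (1, 'b'), add 'ab' as idx 3
Step 4: w='b' (idx 2), next='b' -> output (2, 'b'), add 'bb' as idx 4
Step 5: w='b' (idx 2), next='a' -> output (2, 'a'), add 'ba' as idx 5
Step 6: w='bb' (idx 4), next='b' -> output (4, 'b'), add 'bbb' as idx 6


Encoded: [(0, 'a'), (0, 'b'), (1, 'b'), (2, 'b'), (2, 'a'), (4, 'b')]


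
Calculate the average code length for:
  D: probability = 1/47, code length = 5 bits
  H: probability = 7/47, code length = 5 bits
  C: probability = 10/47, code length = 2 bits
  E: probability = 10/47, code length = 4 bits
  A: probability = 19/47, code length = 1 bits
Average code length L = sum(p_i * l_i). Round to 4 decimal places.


Weighted contributions p_i * l_i:
  D: (1/47) * 5 = 5/47
  H: (7/47) * 5 = 35/47
  C: (10/47) * 2 = 20/47
  E: (10/47) * 4 = 40/47
  A: (19/47) * 1 = 19/47
Sum = (5 + 35 + 20 + 40 + 19)/47 = 119/47

L = 119/47 = 2.5319 bits/symbol


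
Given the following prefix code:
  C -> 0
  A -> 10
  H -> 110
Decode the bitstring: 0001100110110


Decoding step by step:
Bits 0 -> C
Bits 0 -> C
Bits 0 -> C
Bits 110 -> H
Bits 0 -> C
Bits 110 -> H
Bits 110 -> H


Decoded message: CCCHCHH


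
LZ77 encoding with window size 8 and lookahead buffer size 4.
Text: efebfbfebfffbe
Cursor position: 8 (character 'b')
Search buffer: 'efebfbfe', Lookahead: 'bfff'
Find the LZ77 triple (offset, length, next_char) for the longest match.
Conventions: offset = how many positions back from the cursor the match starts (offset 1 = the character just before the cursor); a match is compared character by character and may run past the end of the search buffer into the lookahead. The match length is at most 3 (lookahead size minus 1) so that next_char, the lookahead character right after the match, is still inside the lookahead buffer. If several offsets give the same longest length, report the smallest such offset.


Try each offset into the search buffer:
  offset=1 (pos 7, char 'e'): match length 0
  offset=2 (pos 6, char 'f'): match length 0
  offset=3 (pos 5, char 'b'): match length 2
  offset=4 (pos 4, char 'f'): match length 0
  offset=5 (pos 3, char 'b'): match length 2
  offset=6 (pos 2, char 'e'): match length 0
  offset=7 (pos 1, char 'f'): match length 0
  offset=8 (pos 0, char 'e'): match length 0
Longest match has length 2, found at offsets 3, 5; take the smallest, offset 3.
next_char = character at position 8 + 2 = 10 -> 'f'

Best match: offset=3, length=2 (matching 'bf' starting at position 5)
LZ77 triple: (3, 2, 'f')


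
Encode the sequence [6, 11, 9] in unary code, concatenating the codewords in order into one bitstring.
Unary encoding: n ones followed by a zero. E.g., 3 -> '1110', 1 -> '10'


Encode each number as n ones followed by a terminating 0:
  6 -> 1111110 (7 bits)
  11 -> 111111111110 (12 bits)
  9 -> 1111111110 (10 bits)
Total length = 7 + 12 + 10 = 29 bits.

Unary([6, 11, 9]) = 11111101111111111101111111110 (29 bits)


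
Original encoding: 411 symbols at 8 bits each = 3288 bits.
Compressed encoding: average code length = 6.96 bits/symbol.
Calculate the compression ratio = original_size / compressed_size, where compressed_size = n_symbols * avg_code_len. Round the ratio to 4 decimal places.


original_size = n_symbols * orig_bits = 411 * 8 = 3288 bits
compressed_size = n_symbols * avg_code_len = 411 * 6.96 = 2860.56 bits
ratio = original_size / compressed_size = 3288 / 2860.56 = 1.1494

Compression ratio = 1.1494


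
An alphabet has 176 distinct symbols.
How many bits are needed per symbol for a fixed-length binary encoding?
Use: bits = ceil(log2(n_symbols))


log2(176) = 7.4594
Bracket: 2^7 = 128 < 176 <= 2^8 = 256
So ceil(log2(176)) = 8

bits = ceil(log2(176)) = ceil(7.4594) = 8 bits


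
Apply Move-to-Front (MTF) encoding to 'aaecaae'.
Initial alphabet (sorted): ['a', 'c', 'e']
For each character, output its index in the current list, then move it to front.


MTF encoding:
'a': index 0 in ['a', 'c', 'e'] -> ['a', 'c', 'e']
'a': index 0 in ['a', 'c', 'e'] -> ['a', 'c', 'e']
'e': index 2 in ['a', 'c', 'e'] -> ['e', 'a', 'c']
'c': index 2 in ['e', 'a', 'c'] -> ['c', 'e', 'a']
'a': index 2 in ['c', 'e', 'a'] -> ['a', 'c', 'e']
'a': index 0 in ['a', 'c', 'e'] -> ['a', 'c', 'e']
'e': index 2 in ['a', 'c', 'e'] -> ['e', 'a', 'c']


Output: [0, 0, 2, 2, 2, 0, 2]


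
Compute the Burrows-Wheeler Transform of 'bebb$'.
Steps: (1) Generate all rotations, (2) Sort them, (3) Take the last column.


Rotations (sorted):
  0: $bebb -> last char: b
  1: b$beb -> last char: b
  2: bb$be -> last char: e
  3: bebb$ -> last char: $
  4: ebb$b -> last char: b


BWT = bbe$b


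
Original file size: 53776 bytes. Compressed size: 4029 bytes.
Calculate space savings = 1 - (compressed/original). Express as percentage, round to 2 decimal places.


ratio = compressed/original = 4029/53776 = 0.074922
savings = 1 - ratio = 1 - 0.074922 = 0.925078
as a percentage: 0.925078 * 100 = 92.51%

Space savings = 1 - 4029/53776 = 92.51%


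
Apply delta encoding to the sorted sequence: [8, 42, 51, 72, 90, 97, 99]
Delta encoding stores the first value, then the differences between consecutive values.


First value: 8
Deltas:
  42 - 8 = 34
  51 - 42 = 9
  72 - 51 = 21
  90 - 72 = 18
  97 - 90 = 7
  99 - 97 = 2


Delta encoded: [8, 34, 9, 21, 18, 7, 2]


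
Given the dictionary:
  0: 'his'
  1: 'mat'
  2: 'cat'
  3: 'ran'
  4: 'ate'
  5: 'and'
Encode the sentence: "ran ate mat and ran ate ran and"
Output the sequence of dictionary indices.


Look up each word in the dictionary:
  'ran' -> 3
  'ate' -> 4
  'mat' -> 1
  'and' -> 5
  'ran' -> 3
  'ate' -> 4
  'ran' -> 3
  'and' -> 5

Encoded: [3, 4, 1, 5, 3, 4, 3, 5]


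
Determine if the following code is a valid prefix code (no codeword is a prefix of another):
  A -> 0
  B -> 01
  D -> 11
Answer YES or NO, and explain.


Checking each pair (does one codeword prefix another?):
  A='0' vs B='01': prefix -- VIOLATION

NO -- this is NOT a valid prefix code. A (0) is a prefix of B (01).


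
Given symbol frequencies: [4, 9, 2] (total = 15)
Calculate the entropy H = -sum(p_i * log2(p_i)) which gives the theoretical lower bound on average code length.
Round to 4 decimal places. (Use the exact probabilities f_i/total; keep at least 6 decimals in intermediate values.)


Per-symbol terms -p_i * log2(p_i) with p_i = f_i/15:
  p = 4/15 = 0.266667: log2(p) = -1.906891, -p*log2(p) = 0.508504
  p = 9/15 = 0.600000: log2(p) = -0.736966, -p*log2(p) = 0.442179
  p = 2/15 = 0.133333: log2(p) = -2.906891, -p*log2(p) = 0.387585
H = 0.508504 + 0.442179 + 0.387585 = 1.338268

H = 1.3383 bits/symbol


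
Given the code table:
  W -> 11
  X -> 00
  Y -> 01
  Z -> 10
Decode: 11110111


Decoding:
11 -> W
11 -> W
01 -> Y
11 -> W


Result: WWYW


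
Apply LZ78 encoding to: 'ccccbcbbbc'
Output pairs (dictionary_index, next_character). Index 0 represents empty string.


LZ78 encoding steps:
Dictionary: {0: ''}
Step 1: w='' (idx 0), next='c' -> output (0, 'c'), add 'c' as idx 1
Step 2: w='c' (idx 1), next='c' -> output (1, 'c'), add 'cc' as idx 2
Step 3: w='c' (idx 1), next='b' -> output (1, 'b'), add 'cb' as idx 3
Step 4: w='cb' (idx 3), next='b' -> output (3, 'b'), add 'cbb' as idx 4
Step 5: w='' (idx 0), next='b' -> output (0, 'b'), add 'b' as idx 5
Step 6: w='c' (idx 1), end of input -> output (1, '')


Encoded: [(0, 'c'), (1, 'c'), (1, 'b'), (3, 'b'), (0, 'b'), (1, '')]


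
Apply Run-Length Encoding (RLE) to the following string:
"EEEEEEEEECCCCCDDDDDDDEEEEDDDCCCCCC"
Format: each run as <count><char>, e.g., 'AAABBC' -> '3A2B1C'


Scanning runs left to right:
  i=0: run of 'E' x 9 -> '9E'
  i=9: run of 'C' x 5 -> '5C'
  i=14: run of 'D' x 7 -> '7D'
  i=21: run of 'E' x 4 -> '4E'
  i=25: run of 'D' x 3 -> '3D'
  i=28: run of 'C' x 6 -> '6C'

RLE = 9E5C7D4E3D6C


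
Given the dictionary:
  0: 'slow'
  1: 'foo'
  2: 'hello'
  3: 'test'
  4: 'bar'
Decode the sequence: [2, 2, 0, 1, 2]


Look up each index in the dictionary:
  2 -> 'hello'
  2 -> 'hello'
  0 -> 'slow'
  1 -> 'foo'
  2 -> 'hello'

Decoded: "hello hello slow foo hello"


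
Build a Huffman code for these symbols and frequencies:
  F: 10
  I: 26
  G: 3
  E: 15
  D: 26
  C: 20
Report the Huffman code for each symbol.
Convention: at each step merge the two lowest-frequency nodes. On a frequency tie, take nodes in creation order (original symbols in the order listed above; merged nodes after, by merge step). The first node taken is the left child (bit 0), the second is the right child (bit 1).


Huffman tree construction:
Step 1: Merge G(3) + F(10) = 13
Step 2: Merge (G+F)(13) + E(15) = 28
Step 3: Merge C(20) + I(26) = 46
Step 4: Merge D(26) + ((G+F)+E)(28) = 54
Step 5: Merge (C+I)(46) + (D+((G+F)+E))(54) = 100
Read each symbol's code off the tree from the root (left child = 0, right child = 1).

Codes:
  F: 1101 (length 4)
  I: 01 (length 2)
  G: 1100 (length 4)
  E: 111 (length 3)
  D: 10 (length 2)
  C: 00 (length 2)
Average code length: 241/100 = 2.4100 bits/symbol


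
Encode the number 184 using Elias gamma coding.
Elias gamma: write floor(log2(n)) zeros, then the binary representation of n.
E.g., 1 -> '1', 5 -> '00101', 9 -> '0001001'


num_bits = floor(log2(184)) + 1 = 8
leading_zeros = num_bits - 1 = 7
binary(184) = 10111000

Elias gamma(184) = '0000000' + '10111000' = 000000010111000 (15 bits)


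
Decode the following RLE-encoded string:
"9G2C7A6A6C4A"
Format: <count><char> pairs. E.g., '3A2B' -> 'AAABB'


Expanding each <count><char> pair:
  9G -> 'GGGGGGGGG'
  2C -> 'CC'
  7A -> 'AAAAAAA'
  6A -> 'AAAAAA'
  6C -> 'CCCCCC'
  4A -> 'AAAA'

Decoded = GGGGGGGGGCCAAAAAAAAAAAAACCCCCCAAAA


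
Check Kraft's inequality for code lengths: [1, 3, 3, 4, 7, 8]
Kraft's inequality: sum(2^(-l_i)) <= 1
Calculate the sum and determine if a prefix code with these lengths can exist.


Sum = 2^(-1) + 2^(-3) + 2^(-3) + 2^(-4) + 2^(-7) + 2^(-8)
    = 0.5 + 0.125 + 0.125 + 0.0625 + 0.0078125 + 0.00390625
    = 211/256 = 0.82421875
Since 0.82421875 <= 1, Kraft's inequality IS satisfied.
A prefix code with these lengths CAN exist.

Kraft sum = 0.82421875. Satisfied.


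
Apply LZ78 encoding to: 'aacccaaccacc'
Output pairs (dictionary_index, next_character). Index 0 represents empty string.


LZ78 encoding steps:
Dictionary: {0: ''}
Step 1: w='' (idx 0), next='a' -> output (0, 'a'), add 'a' as idx 1
Step 2: w='a' (idx 1), next='c' -> output (1, 'c'), add 'ac' as idx 2
Step 3: w='' (idx 0), next='c' -> output (0, 'c'), add 'c' as idx 3
Step 4: w='c' (idx 3), next='a' -> output (3, 'a'), add 'ca' as idx 4
Step 5: w='ac' (idx 2), next='c' -> output (2, 'c'), add 'acc' as idx 5
Step 6: w='acc' (idx 5), end of input -> output (5, '')


Encoded: [(0, 'a'), (1, 'c'), (0, 'c'), (3, 'a'), (2, 'c'), (5, '')]


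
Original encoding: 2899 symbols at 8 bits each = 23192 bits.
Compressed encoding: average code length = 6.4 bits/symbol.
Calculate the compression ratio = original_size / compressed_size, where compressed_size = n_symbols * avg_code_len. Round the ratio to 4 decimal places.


original_size = n_symbols * orig_bits = 2899 * 8 = 23192 bits
compressed_size = n_symbols * avg_code_len = 2899 * 6.4 = 18553.6 bits
ratio = original_size / compressed_size = 23192 / 18553.6 = 1.25

Compression ratio = 1.25


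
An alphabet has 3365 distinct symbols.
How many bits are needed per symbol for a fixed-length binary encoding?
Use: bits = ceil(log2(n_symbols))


log2(3365) = 11.7164
Bracket: 2^11 = 2048 < 3365 <= 2^12 = 4096
So ceil(log2(3365)) = 12

bits = ceil(log2(3365)) = ceil(11.7164) = 12 bits


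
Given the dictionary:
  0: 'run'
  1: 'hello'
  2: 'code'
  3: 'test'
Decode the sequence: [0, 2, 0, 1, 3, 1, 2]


Look up each index in the dictionary:
  0 -> 'run'
  2 -> 'code'
  0 -> 'run'
  1 -> 'hello'
  3 -> 'test'
  1 -> 'hello'
  2 -> 'code'

Decoded: "run code run hello test hello code"


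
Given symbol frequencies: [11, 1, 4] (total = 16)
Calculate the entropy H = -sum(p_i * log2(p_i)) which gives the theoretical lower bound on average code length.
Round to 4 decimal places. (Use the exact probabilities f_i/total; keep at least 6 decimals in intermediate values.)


Per-symbol terms -p_i * log2(p_i) with p_i = f_i/16:
  p = 11/16 = 0.687500: log2(p) = -0.540568, -p*log2(p) = 0.371641
  p = 1/16 = 0.062500: log2(p) = -4.000000, -p*log2(p) = 0.250000
  p = 4/16 = 0.250000: log2(p) = -2.000000, -p*log2(p) = 0.500000
H = 0.371641 + 0.250000 + 0.500000 = 1.121641

H = 1.1216 bits/symbol


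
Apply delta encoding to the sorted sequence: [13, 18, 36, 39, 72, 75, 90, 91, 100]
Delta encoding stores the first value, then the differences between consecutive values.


First value: 13
Deltas:
  18 - 13 = 5
  36 - 18 = 18
  39 - 36 = 3
  72 - 39 = 33
  75 - 72 = 3
  90 - 75 = 15
  91 - 90 = 1
  100 - 91 = 9


Delta encoded: [13, 5, 18, 3, 33, 3, 15, 1, 9]


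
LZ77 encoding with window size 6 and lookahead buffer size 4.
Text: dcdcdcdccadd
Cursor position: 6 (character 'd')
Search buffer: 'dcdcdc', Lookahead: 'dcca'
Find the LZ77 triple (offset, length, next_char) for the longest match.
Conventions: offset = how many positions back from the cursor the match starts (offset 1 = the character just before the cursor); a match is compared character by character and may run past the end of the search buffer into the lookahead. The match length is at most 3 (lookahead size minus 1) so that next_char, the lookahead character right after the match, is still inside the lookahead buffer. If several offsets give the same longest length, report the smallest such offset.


Try each offset into the search buffer:
  offset=1 (pos 5, char 'c'): match length 0
  offset=2 (pos 4, char 'd'): match length 2
  offset=3 (pos 3, char 'c'): match length 0
  offset=4 (pos 2, char 'd'): match length 2
  offset=5 (pos 1, char 'c'): match length 0
  offset=6 (pos 0, char 'd'): match length 2
Longest match has length 2, found at offsets 2, 4, 6; take the smallest, offset 2.
next_char = character at position 6 + 2 = 8 -> 'c'

Best match: offset=2, length=2 (matching 'dc' starting at position 4)
LZ77 triple: (2, 2, 'c')


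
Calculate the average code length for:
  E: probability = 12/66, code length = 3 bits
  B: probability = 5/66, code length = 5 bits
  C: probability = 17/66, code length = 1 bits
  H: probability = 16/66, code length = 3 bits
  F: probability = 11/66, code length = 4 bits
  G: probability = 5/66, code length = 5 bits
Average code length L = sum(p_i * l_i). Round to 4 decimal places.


Weighted contributions p_i * l_i:
  E: (12/66) * 3 = 36/66
  B: (5/66) * 5 = 25/66
  C: (17/66) * 1 = 17/66
  H: (16/66) * 3 = 48/66
  F: (11/66) * 4 = 44/66
  G: (5/66) * 5 = 25/66
Sum = (36 + 25 + 17 + 48 + 44 + 25)/66 = 195/66

L = 195/66 = 2.9545 bits/symbol


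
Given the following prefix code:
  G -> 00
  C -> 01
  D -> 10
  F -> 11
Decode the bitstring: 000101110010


Decoding step by step:
Bits 00 -> G
Bits 01 -> C
Bits 01 -> C
Bits 11 -> F
Bits 00 -> G
Bits 10 -> D


Decoded message: GCCFGD


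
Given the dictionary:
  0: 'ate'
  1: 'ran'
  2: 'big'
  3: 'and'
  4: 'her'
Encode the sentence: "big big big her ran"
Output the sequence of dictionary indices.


Look up each word in the dictionary:
  'big' -> 2
  'big' -> 2
  'big' -> 2
  'her' -> 4
  'ran' -> 1

Encoded: [2, 2, 2, 4, 1]


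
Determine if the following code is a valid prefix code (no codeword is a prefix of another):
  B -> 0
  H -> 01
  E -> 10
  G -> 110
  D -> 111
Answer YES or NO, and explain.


Checking each pair (does one codeword prefix another?):
  B='0' vs H='01': prefix -- VIOLATION

NO -- this is NOT a valid prefix code. B (0) is a prefix of H (01).


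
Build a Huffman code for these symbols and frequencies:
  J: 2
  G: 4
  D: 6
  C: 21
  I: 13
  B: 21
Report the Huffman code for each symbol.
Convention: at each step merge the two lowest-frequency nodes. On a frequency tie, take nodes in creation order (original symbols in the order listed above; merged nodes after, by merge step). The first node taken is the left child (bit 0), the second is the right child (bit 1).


Huffman tree construction:
Step 1: Merge J(2) + G(4) = 6
Step 2: Merge D(6) + (J+G)(6) = 12
Step 3: Merge (D+(J+G))(12) + I(13) = 25
Step 4: Merge C(21) + B(21) = 42
Step 5: Merge ((D+(J+G))+I)(25) + (C+B)(42) = 67
Read each symbol's code off the tree from the root (left child = 0, right child = 1).

Codes:
  J: 0010 (length 4)
  G: 0011 (length 4)
  D: 000 (length 3)
  C: 10 (length 2)
  I: 01 (length 2)
  B: 11 (length 2)
Average code length: 152/67 = 2.2687 bits/symbol


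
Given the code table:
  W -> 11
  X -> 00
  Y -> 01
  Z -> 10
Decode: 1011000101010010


Decoding:
10 -> Z
11 -> W
00 -> X
01 -> Y
01 -> Y
01 -> Y
00 -> X
10 -> Z


Result: ZWXYYYXZ


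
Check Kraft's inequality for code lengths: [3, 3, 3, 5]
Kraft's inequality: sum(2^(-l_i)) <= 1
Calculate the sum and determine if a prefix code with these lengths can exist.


Sum = 2^(-3) + 2^(-3) + 2^(-3) + 2^(-5)
    = 0.125 + 0.125 + 0.125 + 0.03125
    = 13/32 = 0.40625
Since 0.40625 <= 1, Kraft's inequality IS satisfied.
A prefix code with these lengths CAN exist.

Kraft sum = 0.40625. Satisfied.


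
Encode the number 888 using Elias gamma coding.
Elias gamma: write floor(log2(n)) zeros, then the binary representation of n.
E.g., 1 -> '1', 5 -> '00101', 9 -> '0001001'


num_bits = floor(log2(888)) + 1 = 10
leading_zeros = num_bits - 1 = 9
binary(888) = 1101111000

Elias gamma(888) = '000000000' + '1101111000' = 0000000001101111000 (19 bits)


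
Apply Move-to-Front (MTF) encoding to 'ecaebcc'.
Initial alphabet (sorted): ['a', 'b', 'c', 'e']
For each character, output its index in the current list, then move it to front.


MTF encoding:
'e': index 3 in ['a', 'b', 'c', 'e'] -> ['e', 'a', 'b', 'c']
'c': index 3 in ['e', 'a', 'b', 'c'] -> ['c', 'e', 'a', 'b']
'a': index 2 in ['c', 'e', 'a', 'b'] -> ['a', 'c', 'e', 'b']
'e': index 2 in ['a', 'c', 'e', 'b'] -> ['e', 'a', 'c', 'b']
'b': index 3 in ['e', 'a', 'c', 'b'] -> ['b', 'e', 'a', 'c']
'c': index 3 in ['b', 'e', 'a', 'c'] -> ['c', 'b', 'e', 'a']
'c': index 0 in ['c', 'b', 'e', 'a'] -> ['c', 'b', 'e', 'a']


Output: [3, 3, 2, 2, 3, 3, 0]


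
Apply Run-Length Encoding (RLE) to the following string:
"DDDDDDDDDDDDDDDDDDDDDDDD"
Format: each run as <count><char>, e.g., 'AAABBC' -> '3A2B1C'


Scanning runs left to right:
  i=0: run of 'D' x 24 -> '24D'

RLE = 24D


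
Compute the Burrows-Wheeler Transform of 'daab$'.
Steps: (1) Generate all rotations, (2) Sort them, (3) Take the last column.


Rotations (sorted):
  0: $daab -> last char: b
  1: aab$d -> last char: d
  2: ab$da -> last char: a
  3: b$daa -> last char: a
  4: daab$ -> last char: $


BWT = bdaa$


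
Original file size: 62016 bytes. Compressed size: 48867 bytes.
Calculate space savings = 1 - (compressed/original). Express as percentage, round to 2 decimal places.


ratio = compressed/original = 48867/62016 = 0.787974
savings = 1 - ratio = 1 - 0.787974 = 0.212026
as a percentage: 0.212026 * 100 = 21.2%

Space savings = 1 - 48867/62016 = 21.2%


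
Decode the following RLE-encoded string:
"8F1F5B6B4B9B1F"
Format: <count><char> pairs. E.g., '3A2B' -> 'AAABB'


Expanding each <count><char> pair:
  8F -> 'FFFFFFFF'
  1F -> 'F'
  5B -> 'BBBBB'
  6B -> 'BBBBBB'
  4B -> 'BBBB'
  9B -> 'BBBBBBBBB'
  1F -> 'F'

Decoded = FFFFFFFFFBBBBBBBBBBBBBBBBBBBBBBBBF


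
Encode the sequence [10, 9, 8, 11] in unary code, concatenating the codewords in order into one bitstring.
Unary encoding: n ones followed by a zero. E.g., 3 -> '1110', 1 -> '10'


Encode each number as n ones followed by a terminating 0:
  10 -> 11111111110 (11 bits)
  9 -> 1111111110 (10 bits)
  8 -> 111111110 (9 bits)
  11 -> 111111111110 (12 bits)
Total length = 11 + 10 + 9 + 12 = 42 bits.

Unary([10, 9, 8, 11]) = 111111111101111111110111111110111111111110 (42 bits)


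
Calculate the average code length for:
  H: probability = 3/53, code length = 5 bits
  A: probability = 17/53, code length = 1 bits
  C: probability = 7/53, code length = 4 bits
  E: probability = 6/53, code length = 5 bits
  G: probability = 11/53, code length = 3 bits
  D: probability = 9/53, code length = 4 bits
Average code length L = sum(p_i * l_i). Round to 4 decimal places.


Weighted contributions p_i * l_i:
  H: (3/53) * 5 = 15/53
  A: (17/53) * 1 = 17/53
  C: (7/53) * 4 = 28/53
  E: (6/53) * 5 = 30/53
  G: (11/53) * 3 = 33/53
  D: (9/53) * 4 = 36/53
Sum = (15 + 17 + 28 + 30 + 33 + 36)/53 = 159/53

L = 159/53 = 3.0000 bits/symbol


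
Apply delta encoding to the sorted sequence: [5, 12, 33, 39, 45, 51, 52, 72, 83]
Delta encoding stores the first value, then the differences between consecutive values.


First value: 5
Deltas:
  12 - 5 = 7
  33 - 12 = 21
  39 - 33 = 6
  45 - 39 = 6
  51 - 45 = 6
  52 - 51 = 1
  72 - 52 = 20
  83 - 72 = 11


Delta encoded: [5, 7, 21, 6, 6, 6, 1, 20, 11]


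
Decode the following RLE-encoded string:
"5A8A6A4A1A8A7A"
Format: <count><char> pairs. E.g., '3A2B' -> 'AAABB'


Expanding each <count><char> pair:
  5A -> 'AAAAA'
  8A -> 'AAAAAAAA'
  6A -> 'AAAAAA'
  4A -> 'AAAA'
  1A -> 'A'
  8A -> 'AAAAAAAA'
  7A -> 'AAAAAAA'

Decoded = AAAAAAAAAAAAAAAAAAAAAAAAAAAAAAAAAAAAAAA


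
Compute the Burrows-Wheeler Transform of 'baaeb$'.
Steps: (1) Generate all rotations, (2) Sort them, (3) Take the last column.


Rotations (sorted):
  0: $baaeb -> last char: b
  1: aaeb$b -> last char: b
  2: aeb$ba -> last char: a
  3: b$baae -> last char: e
  4: baaeb$ -> last char: $
  5: eb$baa -> last char: a


BWT = bbae$a


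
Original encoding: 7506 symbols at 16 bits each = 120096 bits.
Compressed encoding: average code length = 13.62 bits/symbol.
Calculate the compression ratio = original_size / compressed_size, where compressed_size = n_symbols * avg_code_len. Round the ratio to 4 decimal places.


original_size = n_symbols * orig_bits = 7506 * 16 = 120096 bits
compressed_size = n_symbols * avg_code_len = 7506 * 13.62 = 102231.72 bits
ratio = original_size / compressed_size = 120096 / 102231.72 = 1.1747

Compression ratio = 1.1747


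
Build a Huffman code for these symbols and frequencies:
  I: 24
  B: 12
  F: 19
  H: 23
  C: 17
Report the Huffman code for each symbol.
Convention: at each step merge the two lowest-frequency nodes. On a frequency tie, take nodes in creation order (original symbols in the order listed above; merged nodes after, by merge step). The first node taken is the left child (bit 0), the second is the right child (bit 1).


Huffman tree construction:
Step 1: Merge B(12) + C(17) = 29
Step 2: Merge F(19) + H(23) = 42
Step 3: Merge I(24) + (B+C)(29) = 53
Step 4: Merge (F+H)(42) + (I+(B+C))(53) = 95
Read each symbol's code off the tree from the root (left child = 0, right child = 1).

Codes:
  I: 10 (length 2)
  B: 110 (length 3)
  F: 00 (length 2)
  H: 01 (length 2)
  C: 111 (length 3)
Average code length: 219/95 = 2.3053 bits/symbol


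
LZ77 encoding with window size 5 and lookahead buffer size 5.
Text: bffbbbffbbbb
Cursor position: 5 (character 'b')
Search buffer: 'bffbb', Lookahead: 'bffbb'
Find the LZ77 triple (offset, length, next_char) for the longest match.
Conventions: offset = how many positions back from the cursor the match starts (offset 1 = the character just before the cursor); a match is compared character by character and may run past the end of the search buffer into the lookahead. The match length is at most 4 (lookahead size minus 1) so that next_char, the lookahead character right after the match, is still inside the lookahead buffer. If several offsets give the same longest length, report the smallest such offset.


Try each offset into the search buffer:
  offset=1 (pos 4, char 'b'): match length 1
  offset=2 (pos 3, char 'b'): match length 1
  offset=3 (pos 2, char 'f'): match length 0
  offset=4 (pos 1, char 'f'): match length 0
  offset=5 (pos 0, char 'b'): match length 4
Longest match has length 4 at offset 5.
next_char = character at position 5 + 4 = 9 -> 'b'

Best match: offset=5, length=4 (matching 'bffb' starting at position 0)
LZ77 triple: (5, 4, 'b')


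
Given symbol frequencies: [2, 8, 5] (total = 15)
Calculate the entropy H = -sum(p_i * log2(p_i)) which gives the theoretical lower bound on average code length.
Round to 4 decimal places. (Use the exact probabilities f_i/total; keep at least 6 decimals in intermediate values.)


Per-symbol terms -p_i * log2(p_i) with p_i = f_i/15:
  p = 2/15 = 0.133333: log2(p) = -2.906891, -p*log2(p) = 0.387585
  p = 8/15 = 0.533333: log2(p) = -0.906891, -p*log2(p) = 0.483675
  p = 5/15 = 0.333333: log2(p) = -1.584963, -p*log2(p) = 0.528321
H = 0.387585 + 0.483675 + 0.528321 = 1.399581

H = 1.3996 bits/symbol


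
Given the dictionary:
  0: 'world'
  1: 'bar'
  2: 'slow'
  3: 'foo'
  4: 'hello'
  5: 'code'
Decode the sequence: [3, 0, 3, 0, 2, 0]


Look up each index in the dictionary:
  3 -> 'foo'
  0 -> 'world'
  3 -> 'foo'
  0 -> 'world'
  2 -> 'slow'
  0 -> 'world'

Decoded: "foo world foo world slow world"


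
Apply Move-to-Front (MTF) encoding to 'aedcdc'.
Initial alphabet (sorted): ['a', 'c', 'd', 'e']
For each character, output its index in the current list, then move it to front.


MTF encoding:
'a': index 0 in ['a', 'c', 'd', 'e'] -> ['a', 'c', 'd', 'e']
'e': index 3 in ['a', 'c', 'd', 'e'] -> ['e', 'a', 'c', 'd']
'd': index 3 in ['e', 'a', 'c', 'd'] -> ['d', 'e', 'a', 'c']
'c': index 3 in ['d', 'e', 'a', 'c'] -> ['c', 'd', 'e', 'a']
'd': index 1 in ['c', 'd', 'e', 'a'] -> ['d', 'c', 'e', 'a']
'c': index 1 in ['d', 'c', 'e', 'a'] -> ['c', 'd', 'e', 'a']


Output: [0, 3, 3, 3, 1, 1]


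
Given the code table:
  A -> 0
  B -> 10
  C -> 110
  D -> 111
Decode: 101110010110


Decoding:
10 -> B
111 -> D
0 -> A
0 -> A
10 -> B
110 -> C


Result: BDAABC


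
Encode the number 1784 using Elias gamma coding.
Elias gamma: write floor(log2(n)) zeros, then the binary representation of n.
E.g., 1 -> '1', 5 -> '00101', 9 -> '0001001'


num_bits = floor(log2(1784)) + 1 = 11
leading_zeros = num_bits - 1 = 10
binary(1784) = 11011111000

Elias gamma(1784) = '0000000000' + '11011111000' = 000000000011011111000 (21 bits)


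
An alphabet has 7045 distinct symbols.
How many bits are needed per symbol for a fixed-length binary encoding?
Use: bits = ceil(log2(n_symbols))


log2(7045) = 12.7824
Bracket: 2^12 = 4096 < 7045 <= 2^13 = 8192
So ceil(log2(7045)) = 13

bits = ceil(log2(7045)) = ceil(12.7824) = 13 bits


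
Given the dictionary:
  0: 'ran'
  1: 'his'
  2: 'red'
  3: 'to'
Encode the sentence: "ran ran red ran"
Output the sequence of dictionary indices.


Look up each word in the dictionary:
  'ran' -> 0
  'ran' -> 0
  'red' -> 2
  'ran' -> 0

Encoded: [0, 0, 2, 0]


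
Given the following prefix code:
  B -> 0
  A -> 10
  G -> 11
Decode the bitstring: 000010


Decoding step by step:
Bits 0 -> B
Bits 0 -> B
Bits 0 -> B
Bits 0 -> B
Bits 10 -> A


Decoded message: BBBBA


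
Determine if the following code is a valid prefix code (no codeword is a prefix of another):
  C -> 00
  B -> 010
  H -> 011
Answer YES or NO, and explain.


Checking each pair (does one codeword prefix another?):
  C='00' vs B='010': no prefix
  C='00' vs H='011': no prefix
  B='010' vs C='00': no prefix
  B='010' vs H='011': no prefix
  H='011' vs C='00': no prefix
  H='011' vs B='010': no prefix
No violation found over all pairs.

YES -- this is a valid prefix code. No codeword is a prefix of any other codeword.


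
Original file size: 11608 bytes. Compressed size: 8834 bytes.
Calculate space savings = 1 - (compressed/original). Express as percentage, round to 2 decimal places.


ratio = compressed/original = 8834/11608 = 0.761027
savings = 1 - ratio = 1 - 0.761027 = 0.238973
as a percentage: 0.238973 * 100 = 23.9%

Space savings = 1 - 8834/11608 = 23.9%


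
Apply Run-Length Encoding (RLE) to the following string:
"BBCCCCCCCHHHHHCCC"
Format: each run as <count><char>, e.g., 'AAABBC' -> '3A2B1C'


Scanning runs left to right:
  i=0: run of 'B' x 2 -> '2B'
  i=2: run of 'C' x 7 -> '7C'
  i=9: run of 'H' x 5 -> '5H'
  i=14: run of 'C' x 3 -> '3C'

RLE = 2B7C5H3C


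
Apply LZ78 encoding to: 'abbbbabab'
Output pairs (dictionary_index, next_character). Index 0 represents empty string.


LZ78 encoding steps:
Dictionary: {0: ''}
Step 1: w='' (idx 0), next='a' -> output (0, 'a'), add 'a' as idx 1
Step 2: w='' (idx 0), next='b' -> output (0, 'b'), add 'b' as idx 2
Step 3: w='b' (idx 2), next='b' -> output (2, 'b'), add 'bb' as idx 3
Step 4: w='b' (idx 2), next='a' -> output (2, 'a'), add 'ba' as idx 4
Step 5: w='ba' (idx 4), next='b' -> output (4, 'b'), add 'bab' as idx 5


Encoded: [(0, 'a'), (0, 'b'), (2, 'b'), (2, 'a'), (4, 'b')]


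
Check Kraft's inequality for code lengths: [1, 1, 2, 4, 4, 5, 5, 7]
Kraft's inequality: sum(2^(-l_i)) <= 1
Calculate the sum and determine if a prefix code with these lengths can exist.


Sum = 2^(-1) + 2^(-1) + 2^(-2) + 2^(-4) + 2^(-4) + 2^(-5) + 2^(-5) + 2^(-7)
    = 0.5 + 0.5 + 0.25 + 0.0625 + 0.0625 + 0.03125 + 0.03125 + 0.0078125
    = 185/128 = 1.4453125
Since 1.4453125 > 1, Kraft's inequality is NOT satisfied.
A prefix code with these lengths CANNOT exist.

Kraft sum = 1.4453125. Not satisfied.


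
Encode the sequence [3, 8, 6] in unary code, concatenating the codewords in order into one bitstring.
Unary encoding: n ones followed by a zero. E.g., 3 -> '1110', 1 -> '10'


Encode each number as n ones followed by a terminating 0:
  3 -> 1110 (4 bits)
  8 -> 111111110 (9 bits)
  6 -> 1111110 (7 bits)
Total length = 4 + 9 + 7 = 20 bits.

Unary([3, 8, 6]) = 11101111111101111110 (20 bits)


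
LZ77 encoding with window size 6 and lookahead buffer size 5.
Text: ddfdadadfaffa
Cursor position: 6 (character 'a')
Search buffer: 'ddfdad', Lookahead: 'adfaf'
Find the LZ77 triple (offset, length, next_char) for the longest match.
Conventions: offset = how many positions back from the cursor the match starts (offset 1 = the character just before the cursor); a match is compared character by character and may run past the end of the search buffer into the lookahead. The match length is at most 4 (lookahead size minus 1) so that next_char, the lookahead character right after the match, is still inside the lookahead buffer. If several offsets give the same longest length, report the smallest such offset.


Try each offset into the search buffer:
  offset=1 (pos 5, char 'd'): match length 0
  offset=2 (pos 4, char 'a'): match length 2
  offset=3 (pos 3, char 'd'): match length 0
  offset=4 (pos 2, char 'f'): match length 0
  offset=5 (pos 1, char 'd'): match length 0
  offset=6 (pos 0, char 'd'): match length 0
Longest match has length 2 at offset 2.
next_char = character at position 6 + 2 = 8 -> 'f'

Best match: offset=2, length=2 (matching 'ad' starting at position 4)
LZ77 triple: (2, 2, 'f')


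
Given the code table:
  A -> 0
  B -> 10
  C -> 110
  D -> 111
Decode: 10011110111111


Decoding:
10 -> B
0 -> A
111 -> D
10 -> B
111 -> D
111 -> D


Result: BADBDD


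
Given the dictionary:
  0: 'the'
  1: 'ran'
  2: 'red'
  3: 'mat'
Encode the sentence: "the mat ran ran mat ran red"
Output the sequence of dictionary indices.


Look up each word in the dictionary:
  'the' -> 0
  'mat' -> 3
  'ran' -> 1
  'ran' -> 1
  'mat' -> 3
  'ran' -> 1
  'red' -> 2

Encoded: [0, 3, 1, 1, 3, 1, 2]


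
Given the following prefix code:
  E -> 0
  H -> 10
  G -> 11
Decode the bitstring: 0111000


Decoding step by step:
Bits 0 -> E
Bits 11 -> G
Bits 10 -> H
Bits 0 -> E
Bits 0 -> E


Decoded message: EGHEE


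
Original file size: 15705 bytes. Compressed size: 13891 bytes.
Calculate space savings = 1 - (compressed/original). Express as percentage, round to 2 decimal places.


ratio = compressed/original = 13891/15705 = 0.884495
savings = 1 - ratio = 1 - 0.884495 = 0.115505
as a percentage: 0.115505 * 100 = 11.55%

Space savings = 1 - 13891/15705 = 11.55%


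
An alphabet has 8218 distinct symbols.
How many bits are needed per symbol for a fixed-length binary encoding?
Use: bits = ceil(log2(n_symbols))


log2(8218) = 13.0046
Bracket: 2^13 = 8192 < 8218 <= 2^14 = 16384
So ceil(log2(8218)) = 14

bits = ceil(log2(8218)) = ceil(13.0046) = 14 bits


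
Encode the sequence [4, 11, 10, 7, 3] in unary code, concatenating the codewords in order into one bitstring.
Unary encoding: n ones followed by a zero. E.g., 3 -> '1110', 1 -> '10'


Encode each number as n ones followed by a terminating 0:
  4 -> 11110 (5 bits)
  11 -> 111111111110 (12 bits)
  10 -> 11111111110 (11 bits)
  7 -> 11111110 (8 bits)
  3 -> 1110 (4 bits)
Total length = 5 + 12 + 11 + 8 + 4 = 40 bits.

Unary([4, 11, 10, 7, 3]) = 1111011111111111011111111110111111101110 (40 bits)


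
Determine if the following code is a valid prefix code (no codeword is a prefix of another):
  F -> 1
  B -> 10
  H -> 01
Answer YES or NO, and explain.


Checking each pair (does one codeword prefix another?):
  F='1' vs B='10': prefix -- VIOLATION

NO -- this is NOT a valid prefix code. F (1) is a prefix of B (10).


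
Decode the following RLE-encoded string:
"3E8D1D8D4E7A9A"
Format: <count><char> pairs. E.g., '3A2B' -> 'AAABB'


Expanding each <count><char> pair:
  3E -> 'EEE'
  8D -> 'DDDDDDDD'
  1D -> 'D'
  8D -> 'DDDDDDDD'
  4E -> 'EEEE'
  7A -> 'AAAAAAA'
  9A -> 'AAAAAAAAA'

Decoded = EEEDDDDDDDDDDDDDDDDDEEEEAAAAAAAAAAAAAAAA


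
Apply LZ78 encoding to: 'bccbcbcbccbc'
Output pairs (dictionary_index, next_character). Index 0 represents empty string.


LZ78 encoding steps:
Dictionary: {0: ''}
Step 1: w='' (idx 0), next='b' -> output (0, 'b'), add 'b' as idx 1
Step 2: w='' (idx 0), next='c' -> output (0, 'c'), add 'c' as idx 2
Step 3: w='c' (idx 2), next='b' -> output (2, 'b'), add 'cb' as idx 3
Step 4: w='cb' (idx 3), next='c' -> output (3, 'c'), add 'cbc' as idx 4
Step 5: w='b' (idx 1), next='c' -> output (1, 'c'), add 'bc' as idx 5
Step 6: w='cbc' (idx 4), end of input -> output (4, '')


Encoded: [(0, 'b'), (0, 'c'), (2, 'b'), (3, 'c'), (1, 'c'), (4, '')]


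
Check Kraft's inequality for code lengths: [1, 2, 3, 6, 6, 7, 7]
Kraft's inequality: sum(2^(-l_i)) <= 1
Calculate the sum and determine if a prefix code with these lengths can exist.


Sum = 2^(-1) + 2^(-2) + 2^(-3) + 2^(-6) + 2^(-6) + 2^(-7) + 2^(-7)
    = 0.5 + 0.25 + 0.125 + 0.015625 + 0.015625 + 0.0078125 + 0.0078125
    = 118/128 = 0.921875
Since 0.921875 <= 1, Kraft's inequality IS satisfied.
A prefix code with these lengths CAN exist.

Kraft sum = 0.921875. Satisfied.


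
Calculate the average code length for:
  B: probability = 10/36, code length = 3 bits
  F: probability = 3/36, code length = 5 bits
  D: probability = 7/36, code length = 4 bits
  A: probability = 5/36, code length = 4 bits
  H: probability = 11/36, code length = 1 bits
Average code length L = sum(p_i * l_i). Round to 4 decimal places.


Weighted contributions p_i * l_i:
  B: (10/36) * 3 = 30/36
  F: (3/36) * 5 = 15/36
  D: (7/36) * 4 = 28/36
  A: (5/36) * 4 = 20/36
  H: (11/36) * 1 = 11/36
Sum = (30 + 15 + 28 + 20 + 11)/36 = 104/36

L = 104/36 = 2.8889 bits/symbol


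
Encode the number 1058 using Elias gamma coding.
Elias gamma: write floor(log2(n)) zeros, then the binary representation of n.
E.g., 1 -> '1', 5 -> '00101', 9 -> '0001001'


num_bits = floor(log2(1058)) + 1 = 11
leading_zeros = num_bits - 1 = 10
binary(1058) = 10000100010

Elias gamma(1058) = '0000000000' + '10000100010' = 000000000010000100010 (21 bits)


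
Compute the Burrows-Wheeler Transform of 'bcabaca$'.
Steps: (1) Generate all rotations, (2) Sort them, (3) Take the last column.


Rotations (sorted):
  0: $bcabaca -> last char: a
  1: a$bcabac -> last char: c
  2: abaca$bc -> last char: c
  3: aca$bcab -> last char: b
  4: baca$bca -> last char: a
  5: bcabaca$ -> last char: $
  6: ca$bcaba -> last char: a
  7: cabaca$b -> last char: b


BWT = accba$ab


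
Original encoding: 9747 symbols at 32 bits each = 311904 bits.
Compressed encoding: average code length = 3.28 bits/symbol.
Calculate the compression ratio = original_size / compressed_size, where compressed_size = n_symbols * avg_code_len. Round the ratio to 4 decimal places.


original_size = n_symbols * orig_bits = 9747 * 32 = 311904 bits
compressed_size = n_symbols * avg_code_len = 9747 * 3.28 = 31970.16 bits
ratio = original_size / compressed_size = 311904 / 31970.16 = 9.7561

Compression ratio = 9.7561


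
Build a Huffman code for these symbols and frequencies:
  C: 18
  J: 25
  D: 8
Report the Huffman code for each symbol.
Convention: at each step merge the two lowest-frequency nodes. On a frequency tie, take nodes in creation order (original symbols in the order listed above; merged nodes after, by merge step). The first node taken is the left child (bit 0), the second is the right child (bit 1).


Huffman tree construction:
Step 1: Merge D(8) + C(18) = 26
Step 2: Merge J(25) + (D+C)(26) = 51
Read each symbol's code off the tree from the root (left child = 0, right child = 1).

Codes:
  C: 11 (length 2)
  J: 0 (length 1)
  D: 10 (length 2)
Average code length: 77/51 = 1.5098 bits/symbol


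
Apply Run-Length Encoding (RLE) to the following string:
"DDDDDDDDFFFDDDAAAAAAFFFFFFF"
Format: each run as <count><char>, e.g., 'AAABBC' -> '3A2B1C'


Scanning runs left to right:
  i=0: run of 'D' x 8 -> '8D'
  i=8: run of 'F' x 3 -> '3F'
  i=11: run of 'D' x 3 -> '3D'
  i=14: run of 'A' x 6 -> '6A'
  i=20: run of 'F' x 7 -> '7F'

RLE = 8D3F3D6A7F


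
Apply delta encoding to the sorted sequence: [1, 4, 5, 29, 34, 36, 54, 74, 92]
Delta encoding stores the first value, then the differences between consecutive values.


First value: 1
Deltas:
  4 - 1 = 3
  5 - 4 = 1
  29 - 5 = 24
  34 - 29 = 5
  36 - 34 = 2
  54 - 36 = 18
  74 - 54 = 20
  92 - 74 = 18


Delta encoded: [1, 3, 1, 24, 5, 2, 18, 20, 18]


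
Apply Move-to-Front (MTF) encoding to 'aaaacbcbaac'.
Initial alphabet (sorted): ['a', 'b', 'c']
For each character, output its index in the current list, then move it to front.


MTF encoding:
'a': index 0 in ['a', 'b', 'c'] -> ['a', 'b', 'c']
'a': index 0 in ['a', 'b', 'c'] -> ['a', 'b', 'c']
'a': index 0 in ['a', 'b', 'c'] -> ['a', 'b', 'c']
'a': index 0 in ['a', 'b', 'c'] -> ['a', 'b', 'c']
'c': index 2 in ['a', 'b', 'c'] -> ['c', 'a', 'b']
'b': index 2 in ['c', 'a', 'b'] -> ['b', 'c', 'a']
'c': index 1 in ['b', 'c', 'a'] -> ['c', 'b', 'a']
'b': index 1 in ['c', 'b', 'a'] -> ['b', 'c', 'a']
'a': index 2 in ['b', 'c', 'a'] -> ['a', 'b', 'c']
'a': index 0 in ['a', 'b', 'c'] -> ['a', 'b', 'c']
'c': index 2 in ['a', 'b', 'c'] -> ['c', 'a', 'b']


Output: [0, 0, 0, 0, 2, 2, 1, 1, 2, 0, 2]


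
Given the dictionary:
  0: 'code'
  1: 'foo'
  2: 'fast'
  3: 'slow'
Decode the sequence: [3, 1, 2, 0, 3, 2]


Look up each index in the dictionary:
  3 -> 'slow'
  1 -> 'foo'
  2 -> 'fast'
  0 -> 'code'
  3 -> 'slow'
  2 -> 'fast'

Decoded: "slow foo fast code slow fast"


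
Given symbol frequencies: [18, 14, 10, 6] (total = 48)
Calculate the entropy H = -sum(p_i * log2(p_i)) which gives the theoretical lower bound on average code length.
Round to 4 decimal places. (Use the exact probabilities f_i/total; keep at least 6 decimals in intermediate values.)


Per-symbol terms -p_i * log2(p_i) with p_i = f_i/48:
  p = 18/48 = 0.375000: log2(p) = -1.415037, -p*log2(p) = 0.530639
  p = 14/48 = 0.291667: log2(p) = -1.777608, -p*log2(p) = 0.518469
  p = 10/48 = 0.208333: log2(p) = -2.263034, -p*log2(p) = 0.471466
  p = 6/48 = 0.125000: log2(p) = -3.000000, -p*log2(p) = 0.375000
H = 0.530639 + 0.518469 + 0.471466 + 0.375000 = 1.895574

H = 1.8956 bits/symbol
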